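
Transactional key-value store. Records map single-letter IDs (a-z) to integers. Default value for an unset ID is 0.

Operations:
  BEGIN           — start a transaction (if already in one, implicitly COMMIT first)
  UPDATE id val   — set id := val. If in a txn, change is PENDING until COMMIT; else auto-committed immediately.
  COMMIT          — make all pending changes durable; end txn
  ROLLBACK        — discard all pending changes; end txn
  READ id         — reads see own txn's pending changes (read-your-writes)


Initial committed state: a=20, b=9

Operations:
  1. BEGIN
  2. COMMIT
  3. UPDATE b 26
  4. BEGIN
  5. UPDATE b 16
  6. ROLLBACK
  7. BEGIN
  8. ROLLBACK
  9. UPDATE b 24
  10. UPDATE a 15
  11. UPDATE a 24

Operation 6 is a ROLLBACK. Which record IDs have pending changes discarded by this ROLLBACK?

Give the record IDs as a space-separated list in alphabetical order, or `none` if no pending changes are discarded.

Initial committed: {a=20, b=9}
Op 1: BEGIN: in_txn=True, pending={}
Op 2: COMMIT: merged [] into committed; committed now {a=20, b=9}
Op 3: UPDATE b=26 (auto-commit; committed b=26)
Op 4: BEGIN: in_txn=True, pending={}
Op 5: UPDATE b=16 (pending; pending now {b=16})
Op 6: ROLLBACK: discarded pending ['b']; in_txn=False
Op 7: BEGIN: in_txn=True, pending={}
Op 8: ROLLBACK: discarded pending []; in_txn=False
Op 9: UPDATE b=24 (auto-commit; committed b=24)
Op 10: UPDATE a=15 (auto-commit; committed a=15)
Op 11: UPDATE a=24 (auto-commit; committed a=24)
ROLLBACK at op 6 discards: ['b']

Answer: b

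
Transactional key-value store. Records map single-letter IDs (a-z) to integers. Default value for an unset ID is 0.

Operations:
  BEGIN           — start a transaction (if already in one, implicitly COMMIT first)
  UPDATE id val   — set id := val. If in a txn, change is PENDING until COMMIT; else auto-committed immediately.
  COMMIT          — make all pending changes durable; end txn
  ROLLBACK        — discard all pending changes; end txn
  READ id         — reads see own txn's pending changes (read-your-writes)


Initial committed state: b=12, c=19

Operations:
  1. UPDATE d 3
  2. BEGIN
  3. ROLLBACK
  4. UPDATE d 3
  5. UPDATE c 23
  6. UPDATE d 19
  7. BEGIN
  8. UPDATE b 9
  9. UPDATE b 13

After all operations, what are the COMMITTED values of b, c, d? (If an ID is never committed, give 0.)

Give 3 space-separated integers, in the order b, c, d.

Initial committed: {b=12, c=19}
Op 1: UPDATE d=3 (auto-commit; committed d=3)
Op 2: BEGIN: in_txn=True, pending={}
Op 3: ROLLBACK: discarded pending []; in_txn=False
Op 4: UPDATE d=3 (auto-commit; committed d=3)
Op 5: UPDATE c=23 (auto-commit; committed c=23)
Op 6: UPDATE d=19 (auto-commit; committed d=19)
Op 7: BEGIN: in_txn=True, pending={}
Op 8: UPDATE b=9 (pending; pending now {b=9})
Op 9: UPDATE b=13 (pending; pending now {b=13})
Final committed: {b=12, c=23, d=19}

Answer: 12 23 19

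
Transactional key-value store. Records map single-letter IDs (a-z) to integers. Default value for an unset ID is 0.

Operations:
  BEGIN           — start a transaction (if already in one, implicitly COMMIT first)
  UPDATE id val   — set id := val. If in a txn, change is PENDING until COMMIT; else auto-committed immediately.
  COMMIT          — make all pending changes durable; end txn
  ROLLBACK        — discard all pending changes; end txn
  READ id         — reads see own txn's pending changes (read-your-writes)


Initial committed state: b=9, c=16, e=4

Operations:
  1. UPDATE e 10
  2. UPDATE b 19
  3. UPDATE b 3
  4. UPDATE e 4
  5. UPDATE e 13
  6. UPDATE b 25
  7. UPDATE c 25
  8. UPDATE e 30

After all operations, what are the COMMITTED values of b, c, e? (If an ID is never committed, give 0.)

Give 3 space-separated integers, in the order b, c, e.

Answer: 25 25 30

Derivation:
Initial committed: {b=9, c=16, e=4}
Op 1: UPDATE e=10 (auto-commit; committed e=10)
Op 2: UPDATE b=19 (auto-commit; committed b=19)
Op 3: UPDATE b=3 (auto-commit; committed b=3)
Op 4: UPDATE e=4 (auto-commit; committed e=4)
Op 5: UPDATE e=13 (auto-commit; committed e=13)
Op 6: UPDATE b=25 (auto-commit; committed b=25)
Op 7: UPDATE c=25 (auto-commit; committed c=25)
Op 8: UPDATE e=30 (auto-commit; committed e=30)
Final committed: {b=25, c=25, e=30}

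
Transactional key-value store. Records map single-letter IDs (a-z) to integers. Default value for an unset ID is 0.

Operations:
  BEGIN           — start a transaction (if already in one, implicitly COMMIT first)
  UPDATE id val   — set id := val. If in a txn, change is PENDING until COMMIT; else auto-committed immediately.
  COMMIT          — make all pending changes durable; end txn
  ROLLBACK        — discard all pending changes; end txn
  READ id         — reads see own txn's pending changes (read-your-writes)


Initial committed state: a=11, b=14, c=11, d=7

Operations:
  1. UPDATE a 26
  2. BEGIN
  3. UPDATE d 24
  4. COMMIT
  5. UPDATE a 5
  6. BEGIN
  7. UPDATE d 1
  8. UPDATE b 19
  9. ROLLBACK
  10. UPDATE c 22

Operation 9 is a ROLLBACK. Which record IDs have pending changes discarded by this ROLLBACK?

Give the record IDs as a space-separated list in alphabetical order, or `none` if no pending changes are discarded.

Initial committed: {a=11, b=14, c=11, d=7}
Op 1: UPDATE a=26 (auto-commit; committed a=26)
Op 2: BEGIN: in_txn=True, pending={}
Op 3: UPDATE d=24 (pending; pending now {d=24})
Op 4: COMMIT: merged ['d'] into committed; committed now {a=26, b=14, c=11, d=24}
Op 5: UPDATE a=5 (auto-commit; committed a=5)
Op 6: BEGIN: in_txn=True, pending={}
Op 7: UPDATE d=1 (pending; pending now {d=1})
Op 8: UPDATE b=19 (pending; pending now {b=19, d=1})
Op 9: ROLLBACK: discarded pending ['b', 'd']; in_txn=False
Op 10: UPDATE c=22 (auto-commit; committed c=22)
ROLLBACK at op 9 discards: ['b', 'd']

Answer: b d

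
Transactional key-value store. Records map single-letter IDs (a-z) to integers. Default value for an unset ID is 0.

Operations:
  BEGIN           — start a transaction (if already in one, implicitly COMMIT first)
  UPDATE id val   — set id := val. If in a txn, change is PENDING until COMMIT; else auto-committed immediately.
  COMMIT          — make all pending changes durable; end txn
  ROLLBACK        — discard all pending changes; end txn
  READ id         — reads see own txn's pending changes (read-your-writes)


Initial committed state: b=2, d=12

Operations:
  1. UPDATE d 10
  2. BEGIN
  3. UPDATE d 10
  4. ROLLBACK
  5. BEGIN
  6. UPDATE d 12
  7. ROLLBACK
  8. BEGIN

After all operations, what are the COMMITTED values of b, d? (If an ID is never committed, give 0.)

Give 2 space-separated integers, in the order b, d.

Initial committed: {b=2, d=12}
Op 1: UPDATE d=10 (auto-commit; committed d=10)
Op 2: BEGIN: in_txn=True, pending={}
Op 3: UPDATE d=10 (pending; pending now {d=10})
Op 4: ROLLBACK: discarded pending ['d']; in_txn=False
Op 5: BEGIN: in_txn=True, pending={}
Op 6: UPDATE d=12 (pending; pending now {d=12})
Op 7: ROLLBACK: discarded pending ['d']; in_txn=False
Op 8: BEGIN: in_txn=True, pending={}
Final committed: {b=2, d=10}

Answer: 2 10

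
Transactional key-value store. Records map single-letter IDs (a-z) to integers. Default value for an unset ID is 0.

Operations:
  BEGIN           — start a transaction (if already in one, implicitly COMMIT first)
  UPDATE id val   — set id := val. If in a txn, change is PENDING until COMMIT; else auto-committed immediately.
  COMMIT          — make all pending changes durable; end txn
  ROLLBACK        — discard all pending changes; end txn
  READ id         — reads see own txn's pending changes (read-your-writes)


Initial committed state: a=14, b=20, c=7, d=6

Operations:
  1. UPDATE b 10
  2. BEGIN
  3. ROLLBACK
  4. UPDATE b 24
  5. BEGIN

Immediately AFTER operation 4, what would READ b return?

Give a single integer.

Answer: 24

Derivation:
Initial committed: {a=14, b=20, c=7, d=6}
Op 1: UPDATE b=10 (auto-commit; committed b=10)
Op 2: BEGIN: in_txn=True, pending={}
Op 3: ROLLBACK: discarded pending []; in_txn=False
Op 4: UPDATE b=24 (auto-commit; committed b=24)
After op 4: visible(b) = 24 (pending={}, committed={a=14, b=24, c=7, d=6})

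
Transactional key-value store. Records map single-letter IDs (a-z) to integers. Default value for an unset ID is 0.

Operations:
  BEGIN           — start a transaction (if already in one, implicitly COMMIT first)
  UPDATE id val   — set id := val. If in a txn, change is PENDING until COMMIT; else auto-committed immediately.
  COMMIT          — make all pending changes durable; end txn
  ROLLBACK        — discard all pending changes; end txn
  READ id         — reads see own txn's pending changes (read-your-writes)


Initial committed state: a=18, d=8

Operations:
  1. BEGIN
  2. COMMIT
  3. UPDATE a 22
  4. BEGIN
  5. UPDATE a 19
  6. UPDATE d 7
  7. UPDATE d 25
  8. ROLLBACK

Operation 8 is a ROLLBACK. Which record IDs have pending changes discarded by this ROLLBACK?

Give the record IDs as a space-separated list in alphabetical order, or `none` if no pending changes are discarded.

Initial committed: {a=18, d=8}
Op 1: BEGIN: in_txn=True, pending={}
Op 2: COMMIT: merged [] into committed; committed now {a=18, d=8}
Op 3: UPDATE a=22 (auto-commit; committed a=22)
Op 4: BEGIN: in_txn=True, pending={}
Op 5: UPDATE a=19 (pending; pending now {a=19})
Op 6: UPDATE d=7 (pending; pending now {a=19, d=7})
Op 7: UPDATE d=25 (pending; pending now {a=19, d=25})
Op 8: ROLLBACK: discarded pending ['a', 'd']; in_txn=False
ROLLBACK at op 8 discards: ['a', 'd']

Answer: a d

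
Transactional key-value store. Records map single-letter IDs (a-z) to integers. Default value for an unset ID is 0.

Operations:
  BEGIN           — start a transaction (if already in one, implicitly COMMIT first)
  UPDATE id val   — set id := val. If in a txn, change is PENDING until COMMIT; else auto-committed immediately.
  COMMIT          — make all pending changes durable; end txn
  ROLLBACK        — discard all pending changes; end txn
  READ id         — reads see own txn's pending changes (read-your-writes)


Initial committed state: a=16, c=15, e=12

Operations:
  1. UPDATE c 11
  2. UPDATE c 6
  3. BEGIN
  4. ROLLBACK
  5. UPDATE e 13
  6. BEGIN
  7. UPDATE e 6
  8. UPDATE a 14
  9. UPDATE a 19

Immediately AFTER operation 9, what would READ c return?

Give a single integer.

Initial committed: {a=16, c=15, e=12}
Op 1: UPDATE c=11 (auto-commit; committed c=11)
Op 2: UPDATE c=6 (auto-commit; committed c=6)
Op 3: BEGIN: in_txn=True, pending={}
Op 4: ROLLBACK: discarded pending []; in_txn=False
Op 5: UPDATE e=13 (auto-commit; committed e=13)
Op 6: BEGIN: in_txn=True, pending={}
Op 7: UPDATE e=6 (pending; pending now {e=6})
Op 8: UPDATE a=14 (pending; pending now {a=14, e=6})
Op 9: UPDATE a=19 (pending; pending now {a=19, e=6})
After op 9: visible(c) = 6 (pending={a=19, e=6}, committed={a=16, c=6, e=13})

Answer: 6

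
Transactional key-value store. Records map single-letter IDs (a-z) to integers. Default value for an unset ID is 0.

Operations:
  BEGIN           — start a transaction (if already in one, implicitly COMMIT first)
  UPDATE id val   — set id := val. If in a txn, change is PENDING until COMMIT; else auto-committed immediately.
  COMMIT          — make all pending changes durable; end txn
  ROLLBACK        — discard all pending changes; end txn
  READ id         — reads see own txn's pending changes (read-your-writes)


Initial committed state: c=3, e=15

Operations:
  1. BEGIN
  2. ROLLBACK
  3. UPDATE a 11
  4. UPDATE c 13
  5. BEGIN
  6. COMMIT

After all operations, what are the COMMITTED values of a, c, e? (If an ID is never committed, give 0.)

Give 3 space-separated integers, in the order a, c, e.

Initial committed: {c=3, e=15}
Op 1: BEGIN: in_txn=True, pending={}
Op 2: ROLLBACK: discarded pending []; in_txn=False
Op 3: UPDATE a=11 (auto-commit; committed a=11)
Op 4: UPDATE c=13 (auto-commit; committed c=13)
Op 5: BEGIN: in_txn=True, pending={}
Op 6: COMMIT: merged [] into committed; committed now {a=11, c=13, e=15}
Final committed: {a=11, c=13, e=15}

Answer: 11 13 15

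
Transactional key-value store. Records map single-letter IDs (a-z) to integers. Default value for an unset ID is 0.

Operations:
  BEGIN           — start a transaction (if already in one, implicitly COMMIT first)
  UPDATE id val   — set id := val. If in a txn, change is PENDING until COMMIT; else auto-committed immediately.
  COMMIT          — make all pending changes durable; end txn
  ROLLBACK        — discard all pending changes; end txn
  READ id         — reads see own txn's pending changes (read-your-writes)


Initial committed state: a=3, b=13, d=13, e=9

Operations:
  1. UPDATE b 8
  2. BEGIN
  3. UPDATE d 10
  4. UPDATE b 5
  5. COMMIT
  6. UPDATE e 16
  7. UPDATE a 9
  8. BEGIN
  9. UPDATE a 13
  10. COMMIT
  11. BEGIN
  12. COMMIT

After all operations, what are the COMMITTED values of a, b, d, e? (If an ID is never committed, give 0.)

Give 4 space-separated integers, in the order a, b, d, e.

Answer: 13 5 10 16

Derivation:
Initial committed: {a=3, b=13, d=13, e=9}
Op 1: UPDATE b=8 (auto-commit; committed b=8)
Op 2: BEGIN: in_txn=True, pending={}
Op 3: UPDATE d=10 (pending; pending now {d=10})
Op 4: UPDATE b=5 (pending; pending now {b=5, d=10})
Op 5: COMMIT: merged ['b', 'd'] into committed; committed now {a=3, b=5, d=10, e=9}
Op 6: UPDATE e=16 (auto-commit; committed e=16)
Op 7: UPDATE a=9 (auto-commit; committed a=9)
Op 8: BEGIN: in_txn=True, pending={}
Op 9: UPDATE a=13 (pending; pending now {a=13})
Op 10: COMMIT: merged ['a'] into committed; committed now {a=13, b=5, d=10, e=16}
Op 11: BEGIN: in_txn=True, pending={}
Op 12: COMMIT: merged [] into committed; committed now {a=13, b=5, d=10, e=16}
Final committed: {a=13, b=5, d=10, e=16}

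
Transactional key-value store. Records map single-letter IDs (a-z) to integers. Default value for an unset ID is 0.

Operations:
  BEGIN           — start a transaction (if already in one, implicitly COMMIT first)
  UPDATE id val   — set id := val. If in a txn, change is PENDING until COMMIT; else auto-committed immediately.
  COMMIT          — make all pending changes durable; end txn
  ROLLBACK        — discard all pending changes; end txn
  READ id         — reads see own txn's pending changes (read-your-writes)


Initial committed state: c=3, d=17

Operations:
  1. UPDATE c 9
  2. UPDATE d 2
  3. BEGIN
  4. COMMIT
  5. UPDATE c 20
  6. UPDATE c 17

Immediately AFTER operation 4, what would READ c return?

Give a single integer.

Answer: 9

Derivation:
Initial committed: {c=3, d=17}
Op 1: UPDATE c=9 (auto-commit; committed c=9)
Op 2: UPDATE d=2 (auto-commit; committed d=2)
Op 3: BEGIN: in_txn=True, pending={}
Op 4: COMMIT: merged [] into committed; committed now {c=9, d=2}
After op 4: visible(c) = 9 (pending={}, committed={c=9, d=2})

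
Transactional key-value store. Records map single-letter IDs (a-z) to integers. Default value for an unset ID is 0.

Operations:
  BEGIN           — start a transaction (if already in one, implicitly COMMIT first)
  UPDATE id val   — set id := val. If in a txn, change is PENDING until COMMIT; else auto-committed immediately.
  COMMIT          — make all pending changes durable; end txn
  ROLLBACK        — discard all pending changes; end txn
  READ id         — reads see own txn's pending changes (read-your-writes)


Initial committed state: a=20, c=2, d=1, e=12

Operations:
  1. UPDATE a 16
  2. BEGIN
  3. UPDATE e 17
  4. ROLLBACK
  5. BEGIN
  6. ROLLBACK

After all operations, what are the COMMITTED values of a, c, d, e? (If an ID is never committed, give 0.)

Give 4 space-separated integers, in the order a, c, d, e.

Answer: 16 2 1 12

Derivation:
Initial committed: {a=20, c=2, d=1, e=12}
Op 1: UPDATE a=16 (auto-commit; committed a=16)
Op 2: BEGIN: in_txn=True, pending={}
Op 3: UPDATE e=17 (pending; pending now {e=17})
Op 4: ROLLBACK: discarded pending ['e']; in_txn=False
Op 5: BEGIN: in_txn=True, pending={}
Op 6: ROLLBACK: discarded pending []; in_txn=False
Final committed: {a=16, c=2, d=1, e=12}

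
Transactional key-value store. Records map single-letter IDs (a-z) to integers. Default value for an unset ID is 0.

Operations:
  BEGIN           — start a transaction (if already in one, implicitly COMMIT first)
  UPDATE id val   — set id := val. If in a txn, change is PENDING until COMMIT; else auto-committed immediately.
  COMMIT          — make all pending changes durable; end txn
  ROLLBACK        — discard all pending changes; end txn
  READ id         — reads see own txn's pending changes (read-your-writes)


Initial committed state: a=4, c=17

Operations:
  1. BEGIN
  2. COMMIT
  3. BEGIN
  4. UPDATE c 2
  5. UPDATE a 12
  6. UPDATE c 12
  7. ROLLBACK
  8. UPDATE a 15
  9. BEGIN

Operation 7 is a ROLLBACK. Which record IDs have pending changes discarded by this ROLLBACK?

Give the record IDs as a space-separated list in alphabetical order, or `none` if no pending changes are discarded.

Answer: a c

Derivation:
Initial committed: {a=4, c=17}
Op 1: BEGIN: in_txn=True, pending={}
Op 2: COMMIT: merged [] into committed; committed now {a=4, c=17}
Op 3: BEGIN: in_txn=True, pending={}
Op 4: UPDATE c=2 (pending; pending now {c=2})
Op 5: UPDATE a=12 (pending; pending now {a=12, c=2})
Op 6: UPDATE c=12 (pending; pending now {a=12, c=12})
Op 7: ROLLBACK: discarded pending ['a', 'c']; in_txn=False
Op 8: UPDATE a=15 (auto-commit; committed a=15)
Op 9: BEGIN: in_txn=True, pending={}
ROLLBACK at op 7 discards: ['a', 'c']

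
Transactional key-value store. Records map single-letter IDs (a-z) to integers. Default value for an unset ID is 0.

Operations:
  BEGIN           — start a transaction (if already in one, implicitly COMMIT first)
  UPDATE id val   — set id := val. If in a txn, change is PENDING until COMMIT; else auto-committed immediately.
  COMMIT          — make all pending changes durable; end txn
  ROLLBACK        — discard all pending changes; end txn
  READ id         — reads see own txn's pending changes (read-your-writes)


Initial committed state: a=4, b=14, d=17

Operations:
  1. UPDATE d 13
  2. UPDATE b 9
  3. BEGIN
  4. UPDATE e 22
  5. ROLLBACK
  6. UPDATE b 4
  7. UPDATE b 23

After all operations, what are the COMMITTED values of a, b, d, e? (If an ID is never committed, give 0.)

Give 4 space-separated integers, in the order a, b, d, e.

Initial committed: {a=4, b=14, d=17}
Op 1: UPDATE d=13 (auto-commit; committed d=13)
Op 2: UPDATE b=9 (auto-commit; committed b=9)
Op 3: BEGIN: in_txn=True, pending={}
Op 4: UPDATE e=22 (pending; pending now {e=22})
Op 5: ROLLBACK: discarded pending ['e']; in_txn=False
Op 6: UPDATE b=4 (auto-commit; committed b=4)
Op 7: UPDATE b=23 (auto-commit; committed b=23)
Final committed: {a=4, b=23, d=13}

Answer: 4 23 13 0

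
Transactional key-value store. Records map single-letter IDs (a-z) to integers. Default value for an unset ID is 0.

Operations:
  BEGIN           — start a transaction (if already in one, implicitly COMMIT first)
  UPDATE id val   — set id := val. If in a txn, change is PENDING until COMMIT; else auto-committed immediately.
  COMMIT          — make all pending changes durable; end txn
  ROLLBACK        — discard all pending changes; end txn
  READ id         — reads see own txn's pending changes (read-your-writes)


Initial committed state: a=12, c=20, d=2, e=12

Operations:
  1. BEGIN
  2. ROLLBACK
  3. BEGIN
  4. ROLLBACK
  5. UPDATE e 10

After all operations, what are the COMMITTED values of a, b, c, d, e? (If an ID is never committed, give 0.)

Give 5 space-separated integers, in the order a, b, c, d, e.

Initial committed: {a=12, c=20, d=2, e=12}
Op 1: BEGIN: in_txn=True, pending={}
Op 2: ROLLBACK: discarded pending []; in_txn=False
Op 3: BEGIN: in_txn=True, pending={}
Op 4: ROLLBACK: discarded pending []; in_txn=False
Op 5: UPDATE e=10 (auto-commit; committed e=10)
Final committed: {a=12, c=20, d=2, e=10}

Answer: 12 0 20 2 10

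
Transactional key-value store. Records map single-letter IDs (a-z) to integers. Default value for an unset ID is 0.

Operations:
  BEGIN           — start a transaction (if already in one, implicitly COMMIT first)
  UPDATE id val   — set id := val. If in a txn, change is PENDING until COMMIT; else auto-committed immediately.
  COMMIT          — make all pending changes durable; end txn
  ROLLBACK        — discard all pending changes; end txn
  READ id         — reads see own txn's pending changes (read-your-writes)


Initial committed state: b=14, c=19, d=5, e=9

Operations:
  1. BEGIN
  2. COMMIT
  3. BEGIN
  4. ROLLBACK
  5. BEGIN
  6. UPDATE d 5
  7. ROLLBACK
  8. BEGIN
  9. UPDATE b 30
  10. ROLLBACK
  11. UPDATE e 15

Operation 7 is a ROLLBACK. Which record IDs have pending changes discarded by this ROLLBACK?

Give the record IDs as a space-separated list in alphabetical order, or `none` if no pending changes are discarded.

Initial committed: {b=14, c=19, d=5, e=9}
Op 1: BEGIN: in_txn=True, pending={}
Op 2: COMMIT: merged [] into committed; committed now {b=14, c=19, d=5, e=9}
Op 3: BEGIN: in_txn=True, pending={}
Op 4: ROLLBACK: discarded pending []; in_txn=False
Op 5: BEGIN: in_txn=True, pending={}
Op 6: UPDATE d=5 (pending; pending now {d=5})
Op 7: ROLLBACK: discarded pending ['d']; in_txn=False
Op 8: BEGIN: in_txn=True, pending={}
Op 9: UPDATE b=30 (pending; pending now {b=30})
Op 10: ROLLBACK: discarded pending ['b']; in_txn=False
Op 11: UPDATE e=15 (auto-commit; committed e=15)
ROLLBACK at op 7 discards: ['d']

Answer: d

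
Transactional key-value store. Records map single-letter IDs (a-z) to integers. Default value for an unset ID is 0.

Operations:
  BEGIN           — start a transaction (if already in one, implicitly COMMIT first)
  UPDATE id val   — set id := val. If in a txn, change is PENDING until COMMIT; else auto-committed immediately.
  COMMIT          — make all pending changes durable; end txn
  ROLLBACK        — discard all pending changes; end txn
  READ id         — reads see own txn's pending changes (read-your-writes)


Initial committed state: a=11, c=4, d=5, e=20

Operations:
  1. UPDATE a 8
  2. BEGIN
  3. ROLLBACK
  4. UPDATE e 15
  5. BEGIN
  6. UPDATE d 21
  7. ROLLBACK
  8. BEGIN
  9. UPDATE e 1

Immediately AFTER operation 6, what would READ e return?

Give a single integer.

Answer: 15

Derivation:
Initial committed: {a=11, c=4, d=5, e=20}
Op 1: UPDATE a=8 (auto-commit; committed a=8)
Op 2: BEGIN: in_txn=True, pending={}
Op 3: ROLLBACK: discarded pending []; in_txn=False
Op 4: UPDATE e=15 (auto-commit; committed e=15)
Op 5: BEGIN: in_txn=True, pending={}
Op 6: UPDATE d=21 (pending; pending now {d=21})
After op 6: visible(e) = 15 (pending={d=21}, committed={a=8, c=4, d=5, e=15})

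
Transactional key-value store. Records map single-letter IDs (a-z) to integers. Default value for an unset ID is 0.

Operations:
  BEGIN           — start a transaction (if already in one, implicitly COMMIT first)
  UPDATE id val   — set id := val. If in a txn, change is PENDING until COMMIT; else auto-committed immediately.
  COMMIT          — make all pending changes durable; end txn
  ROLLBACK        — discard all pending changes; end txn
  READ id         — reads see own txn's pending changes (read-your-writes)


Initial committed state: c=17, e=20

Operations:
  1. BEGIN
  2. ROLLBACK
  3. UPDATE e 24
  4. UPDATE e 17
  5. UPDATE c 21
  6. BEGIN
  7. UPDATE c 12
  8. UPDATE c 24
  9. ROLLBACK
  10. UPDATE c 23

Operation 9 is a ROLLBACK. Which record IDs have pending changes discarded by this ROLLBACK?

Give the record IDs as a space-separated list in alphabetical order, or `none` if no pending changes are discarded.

Answer: c

Derivation:
Initial committed: {c=17, e=20}
Op 1: BEGIN: in_txn=True, pending={}
Op 2: ROLLBACK: discarded pending []; in_txn=False
Op 3: UPDATE e=24 (auto-commit; committed e=24)
Op 4: UPDATE e=17 (auto-commit; committed e=17)
Op 5: UPDATE c=21 (auto-commit; committed c=21)
Op 6: BEGIN: in_txn=True, pending={}
Op 7: UPDATE c=12 (pending; pending now {c=12})
Op 8: UPDATE c=24 (pending; pending now {c=24})
Op 9: ROLLBACK: discarded pending ['c']; in_txn=False
Op 10: UPDATE c=23 (auto-commit; committed c=23)
ROLLBACK at op 9 discards: ['c']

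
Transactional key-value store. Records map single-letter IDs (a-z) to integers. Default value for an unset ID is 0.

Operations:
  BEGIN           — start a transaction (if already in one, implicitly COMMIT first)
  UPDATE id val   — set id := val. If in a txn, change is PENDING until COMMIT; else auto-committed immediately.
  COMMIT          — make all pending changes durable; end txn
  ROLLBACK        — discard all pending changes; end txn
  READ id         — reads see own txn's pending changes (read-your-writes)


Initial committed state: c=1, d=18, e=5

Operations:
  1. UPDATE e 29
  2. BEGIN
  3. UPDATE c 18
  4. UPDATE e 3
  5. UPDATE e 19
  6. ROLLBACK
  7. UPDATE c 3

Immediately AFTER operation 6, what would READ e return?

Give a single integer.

Answer: 29

Derivation:
Initial committed: {c=1, d=18, e=5}
Op 1: UPDATE e=29 (auto-commit; committed e=29)
Op 2: BEGIN: in_txn=True, pending={}
Op 3: UPDATE c=18 (pending; pending now {c=18})
Op 4: UPDATE e=3 (pending; pending now {c=18, e=3})
Op 5: UPDATE e=19 (pending; pending now {c=18, e=19})
Op 6: ROLLBACK: discarded pending ['c', 'e']; in_txn=False
After op 6: visible(e) = 29 (pending={}, committed={c=1, d=18, e=29})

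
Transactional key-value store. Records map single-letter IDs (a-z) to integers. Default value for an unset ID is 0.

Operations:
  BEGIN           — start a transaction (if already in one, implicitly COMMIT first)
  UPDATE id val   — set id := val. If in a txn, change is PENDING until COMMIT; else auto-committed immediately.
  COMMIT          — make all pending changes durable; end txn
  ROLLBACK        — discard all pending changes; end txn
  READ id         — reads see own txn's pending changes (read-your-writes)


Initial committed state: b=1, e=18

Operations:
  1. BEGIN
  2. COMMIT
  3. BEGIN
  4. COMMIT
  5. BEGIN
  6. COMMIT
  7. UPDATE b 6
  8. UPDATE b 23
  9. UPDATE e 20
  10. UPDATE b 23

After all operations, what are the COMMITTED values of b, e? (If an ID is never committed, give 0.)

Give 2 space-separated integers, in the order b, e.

Answer: 23 20

Derivation:
Initial committed: {b=1, e=18}
Op 1: BEGIN: in_txn=True, pending={}
Op 2: COMMIT: merged [] into committed; committed now {b=1, e=18}
Op 3: BEGIN: in_txn=True, pending={}
Op 4: COMMIT: merged [] into committed; committed now {b=1, e=18}
Op 5: BEGIN: in_txn=True, pending={}
Op 6: COMMIT: merged [] into committed; committed now {b=1, e=18}
Op 7: UPDATE b=6 (auto-commit; committed b=6)
Op 8: UPDATE b=23 (auto-commit; committed b=23)
Op 9: UPDATE e=20 (auto-commit; committed e=20)
Op 10: UPDATE b=23 (auto-commit; committed b=23)
Final committed: {b=23, e=20}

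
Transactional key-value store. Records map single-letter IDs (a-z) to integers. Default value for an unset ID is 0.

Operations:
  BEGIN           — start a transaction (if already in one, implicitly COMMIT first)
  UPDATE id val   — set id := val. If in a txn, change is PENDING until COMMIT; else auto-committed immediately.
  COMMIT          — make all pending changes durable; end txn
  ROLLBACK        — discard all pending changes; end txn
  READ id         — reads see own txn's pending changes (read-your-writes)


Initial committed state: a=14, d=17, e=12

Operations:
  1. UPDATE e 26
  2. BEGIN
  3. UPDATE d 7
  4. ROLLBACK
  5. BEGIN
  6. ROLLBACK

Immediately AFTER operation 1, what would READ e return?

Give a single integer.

Initial committed: {a=14, d=17, e=12}
Op 1: UPDATE e=26 (auto-commit; committed e=26)
After op 1: visible(e) = 26 (pending={}, committed={a=14, d=17, e=26})

Answer: 26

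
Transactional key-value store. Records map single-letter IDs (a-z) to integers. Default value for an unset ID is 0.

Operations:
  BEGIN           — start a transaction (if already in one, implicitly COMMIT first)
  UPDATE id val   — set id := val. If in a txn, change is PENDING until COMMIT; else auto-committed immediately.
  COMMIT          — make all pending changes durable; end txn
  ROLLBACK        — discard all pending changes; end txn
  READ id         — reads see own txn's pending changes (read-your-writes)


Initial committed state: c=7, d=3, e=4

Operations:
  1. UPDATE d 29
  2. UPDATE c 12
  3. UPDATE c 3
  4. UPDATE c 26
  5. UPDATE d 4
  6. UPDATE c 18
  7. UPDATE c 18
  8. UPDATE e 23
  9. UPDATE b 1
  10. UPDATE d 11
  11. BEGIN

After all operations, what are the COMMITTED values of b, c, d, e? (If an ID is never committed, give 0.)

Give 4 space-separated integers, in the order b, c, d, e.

Answer: 1 18 11 23

Derivation:
Initial committed: {c=7, d=3, e=4}
Op 1: UPDATE d=29 (auto-commit; committed d=29)
Op 2: UPDATE c=12 (auto-commit; committed c=12)
Op 3: UPDATE c=3 (auto-commit; committed c=3)
Op 4: UPDATE c=26 (auto-commit; committed c=26)
Op 5: UPDATE d=4 (auto-commit; committed d=4)
Op 6: UPDATE c=18 (auto-commit; committed c=18)
Op 7: UPDATE c=18 (auto-commit; committed c=18)
Op 8: UPDATE e=23 (auto-commit; committed e=23)
Op 9: UPDATE b=1 (auto-commit; committed b=1)
Op 10: UPDATE d=11 (auto-commit; committed d=11)
Op 11: BEGIN: in_txn=True, pending={}
Final committed: {b=1, c=18, d=11, e=23}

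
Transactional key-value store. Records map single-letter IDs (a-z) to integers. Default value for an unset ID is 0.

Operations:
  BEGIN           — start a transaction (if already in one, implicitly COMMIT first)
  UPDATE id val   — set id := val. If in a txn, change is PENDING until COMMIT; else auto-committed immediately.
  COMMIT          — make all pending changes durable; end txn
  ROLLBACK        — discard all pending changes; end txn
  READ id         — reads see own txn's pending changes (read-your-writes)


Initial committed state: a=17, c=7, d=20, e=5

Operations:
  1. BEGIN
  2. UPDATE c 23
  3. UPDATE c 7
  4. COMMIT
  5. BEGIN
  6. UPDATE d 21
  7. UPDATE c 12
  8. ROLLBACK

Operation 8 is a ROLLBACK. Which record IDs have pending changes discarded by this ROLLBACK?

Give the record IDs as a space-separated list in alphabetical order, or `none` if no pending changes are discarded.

Initial committed: {a=17, c=7, d=20, e=5}
Op 1: BEGIN: in_txn=True, pending={}
Op 2: UPDATE c=23 (pending; pending now {c=23})
Op 3: UPDATE c=7 (pending; pending now {c=7})
Op 4: COMMIT: merged ['c'] into committed; committed now {a=17, c=7, d=20, e=5}
Op 5: BEGIN: in_txn=True, pending={}
Op 6: UPDATE d=21 (pending; pending now {d=21})
Op 7: UPDATE c=12 (pending; pending now {c=12, d=21})
Op 8: ROLLBACK: discarded pending ['c', 'd']; in_txn=False
ROLLBACK at op 8 discards: ['c', 'd']

Answer: c d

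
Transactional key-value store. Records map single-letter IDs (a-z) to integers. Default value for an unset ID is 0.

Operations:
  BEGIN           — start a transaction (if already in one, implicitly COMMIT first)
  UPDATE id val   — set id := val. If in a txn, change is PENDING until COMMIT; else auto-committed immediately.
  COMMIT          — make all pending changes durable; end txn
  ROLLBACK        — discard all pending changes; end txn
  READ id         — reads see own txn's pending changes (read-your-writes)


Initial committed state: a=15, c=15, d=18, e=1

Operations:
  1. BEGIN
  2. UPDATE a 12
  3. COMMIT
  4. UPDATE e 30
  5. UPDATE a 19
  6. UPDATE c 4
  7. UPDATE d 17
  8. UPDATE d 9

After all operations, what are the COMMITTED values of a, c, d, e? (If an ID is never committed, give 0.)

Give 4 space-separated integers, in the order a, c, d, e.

Answer: 19 4 9 30

Derivation:
Initial committed: {a=15, c=15, d=18, e=1}
Op 1: BEGIN: in_txn=True, pending={}
Op 2: UPDATE a=12 (pending; pending now {a=12})
Op 3: COMMIT: merged ['a'] into committed; committed now {a=12, c=15, d=18, e=1}
Op 4: UPDATE e=30 (auto-commit; committed e=30)
Op 5: UPDATE a=19 (auto-commit; committed a=19)
Op 6: UPDATE c=4 (auto-commit; committed c=4)
Op 7: UPDATE d=17 (auto-commit; committed d=17)
Op 8: UPDATE d=9 (auto-commit; committed d=9)
Final committed: {a=19, c=4, d=9, e=30}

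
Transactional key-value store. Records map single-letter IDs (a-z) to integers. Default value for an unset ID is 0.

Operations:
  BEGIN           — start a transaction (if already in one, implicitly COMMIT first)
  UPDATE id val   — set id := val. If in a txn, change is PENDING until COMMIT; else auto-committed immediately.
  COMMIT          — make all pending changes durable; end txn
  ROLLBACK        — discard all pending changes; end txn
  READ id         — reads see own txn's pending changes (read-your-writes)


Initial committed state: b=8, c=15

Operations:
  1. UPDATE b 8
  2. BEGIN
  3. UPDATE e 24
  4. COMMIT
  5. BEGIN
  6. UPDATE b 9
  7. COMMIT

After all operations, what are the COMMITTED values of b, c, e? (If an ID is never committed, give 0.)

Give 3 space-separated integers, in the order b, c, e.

Initial committed: {b=8, c=15}
Op 1: UPDATE b=8 (auto-commit; committed b=8)
Op 2: BEGIN: in_txn=True, pending={}
Op 3: UPDATE e=24 (pending; pending now {e=24})
Op 4: COMMIT: merged ['e'] into committed; committed now {b=8, c=15, e=24}
Op 5: BEGIN: in_txn=True, pending={}
Op 6: UPDATE b=9 (pending; pending now {b=9})
Op 7: COMMIT: merged ['b'] into committed; committed now {b=9, c=15, e=24}
Final committed: {b=9, c=15, e=24}

Answer: 9 15 24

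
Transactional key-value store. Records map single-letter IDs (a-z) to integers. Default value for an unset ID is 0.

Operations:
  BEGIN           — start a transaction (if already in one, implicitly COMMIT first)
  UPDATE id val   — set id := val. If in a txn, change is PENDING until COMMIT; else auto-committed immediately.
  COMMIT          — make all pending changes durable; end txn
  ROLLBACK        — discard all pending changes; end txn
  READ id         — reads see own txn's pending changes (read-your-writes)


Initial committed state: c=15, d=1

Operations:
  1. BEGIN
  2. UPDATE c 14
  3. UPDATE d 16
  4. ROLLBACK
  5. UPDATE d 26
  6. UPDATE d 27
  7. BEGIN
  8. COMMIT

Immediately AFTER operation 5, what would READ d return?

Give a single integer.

Initial committed: {c=15, d=1}
Op 1: BEGIN: in_txn=True, pending={}
Op 2: UPDATE c=14 (pending; pending now {c=14})
Op 3: UPDATE d=16 (pending; pending now {c=14, d=16})
Op 4: ROLLBACK: discarded pending ['c', 'd']; in_txn=False
Op 5: UPDATE d=26 (auto-commit; committed d=26)
After op 5: visible(d) = 26 (pending={}, committed={c=15, d=26})

Answer: 26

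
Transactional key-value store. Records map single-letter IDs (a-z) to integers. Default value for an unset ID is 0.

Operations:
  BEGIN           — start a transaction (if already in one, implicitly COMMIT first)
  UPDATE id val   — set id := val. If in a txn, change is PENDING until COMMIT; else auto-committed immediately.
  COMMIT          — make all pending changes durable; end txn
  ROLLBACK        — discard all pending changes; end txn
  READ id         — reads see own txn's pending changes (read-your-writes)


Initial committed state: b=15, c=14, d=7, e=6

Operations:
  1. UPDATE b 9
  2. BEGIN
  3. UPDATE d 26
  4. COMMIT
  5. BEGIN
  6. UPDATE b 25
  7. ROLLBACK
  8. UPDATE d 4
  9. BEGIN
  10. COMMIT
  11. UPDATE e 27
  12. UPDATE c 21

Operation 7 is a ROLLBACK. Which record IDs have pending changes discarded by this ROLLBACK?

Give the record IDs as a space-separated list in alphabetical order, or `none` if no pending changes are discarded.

Answer: b

Derivation:
Initial committed: {b=15, c=14, d=7, e=6}
Op 1: UPDATE b=9 (auto-commit; committed b=9)
Op 2: BEGIN: in_txn=True, pending={}
Op 3: UPDATE d=26 (pending; pending now {d=26})
Op 4: COMMIT: merged ['d'] into committed; committed now {b=9, c=14, d=26, e=6}
Op 5: BEGIN: in_txn=True, pending={}
Op 6: UPDATE b=25 (pending; pending now {b=25})
Op 7: ROLLBACK: discarded pending ['b']; in_txn=False
Op 8: UPDATE d=4 (auto-commit; committed d=4)
Op 9: BEGIN: in_txn=True, pending={}
Op 10: COMMIT: merged [] into committed; committed now {b=9, c=14, d=4, e=6}
Op 11: UPDATE e=27 (auto-commit; committed e=27)
Op 12: UPDATE c=21 (auto-commit; committed c=21)
ROLLBACK at op 7 discards: ['b']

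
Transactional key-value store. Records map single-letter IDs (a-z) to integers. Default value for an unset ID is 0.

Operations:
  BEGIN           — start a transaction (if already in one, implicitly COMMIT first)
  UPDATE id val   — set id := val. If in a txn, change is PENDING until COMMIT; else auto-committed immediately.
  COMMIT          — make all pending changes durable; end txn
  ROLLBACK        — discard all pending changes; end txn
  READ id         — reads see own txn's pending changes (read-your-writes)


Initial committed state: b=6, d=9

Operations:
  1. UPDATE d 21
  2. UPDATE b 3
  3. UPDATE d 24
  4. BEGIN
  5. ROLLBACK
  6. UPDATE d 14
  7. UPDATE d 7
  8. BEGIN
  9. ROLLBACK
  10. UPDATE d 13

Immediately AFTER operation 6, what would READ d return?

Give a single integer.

Initial committed: {b=6, d=9}
Op 1: UPDATE d=21 (auto-commit; committed d=21)
Op 2: UPDATE b=3 (auto-commit; committed b=3)
Op 3: UPDATE d=24 (auto-commit; committed d=24)
Op 4: BEGIN: in_txn=True, pending={}
Op 5: ROLLBACK: discarded pending []; in_txn=False
Op 6: UPDATE d=14 (auto-commit; committed d=14)
After op 6: visible(d) = 14 (pending={}, committed={b=3, d=14})

Answer: 14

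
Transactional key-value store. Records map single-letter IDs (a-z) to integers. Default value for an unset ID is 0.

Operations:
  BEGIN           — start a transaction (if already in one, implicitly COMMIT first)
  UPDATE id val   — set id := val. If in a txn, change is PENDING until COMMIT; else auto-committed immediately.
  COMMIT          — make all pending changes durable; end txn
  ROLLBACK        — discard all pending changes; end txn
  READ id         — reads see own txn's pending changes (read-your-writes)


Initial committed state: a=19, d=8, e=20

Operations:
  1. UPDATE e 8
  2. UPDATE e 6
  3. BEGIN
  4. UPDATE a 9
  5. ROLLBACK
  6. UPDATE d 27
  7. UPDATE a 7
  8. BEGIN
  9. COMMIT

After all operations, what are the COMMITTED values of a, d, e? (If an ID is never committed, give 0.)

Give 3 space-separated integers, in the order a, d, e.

Answer: 7 27 6

Derivation:
Initial committed: {a=19, d=8, e=20}
Op 1: UPDATE e=8 (auto-commit; committed e=8)
Op 2: UPDATE e=6 (auto-commit; committed e=6)
Op 3: BEGIN: in_txn=True, pending={}
Op 4: UPDATE a=9 (pending; pending now {a=9})
Op 5: ROLLBACK: discarded pending ['a']; in_txn=False
Op 6: UPDATE d=27 (auto-commit; committed d=27)
Op 7: UPDATE a=7 (auto-commit; committed a=7)
Op 8: BEGIN: in_txn=True, pending={}
Op 9: COMMIT: merged [] into committed; committed now {a=7, d=27, e=6}
Final committed: {a=7, d=27, e=6}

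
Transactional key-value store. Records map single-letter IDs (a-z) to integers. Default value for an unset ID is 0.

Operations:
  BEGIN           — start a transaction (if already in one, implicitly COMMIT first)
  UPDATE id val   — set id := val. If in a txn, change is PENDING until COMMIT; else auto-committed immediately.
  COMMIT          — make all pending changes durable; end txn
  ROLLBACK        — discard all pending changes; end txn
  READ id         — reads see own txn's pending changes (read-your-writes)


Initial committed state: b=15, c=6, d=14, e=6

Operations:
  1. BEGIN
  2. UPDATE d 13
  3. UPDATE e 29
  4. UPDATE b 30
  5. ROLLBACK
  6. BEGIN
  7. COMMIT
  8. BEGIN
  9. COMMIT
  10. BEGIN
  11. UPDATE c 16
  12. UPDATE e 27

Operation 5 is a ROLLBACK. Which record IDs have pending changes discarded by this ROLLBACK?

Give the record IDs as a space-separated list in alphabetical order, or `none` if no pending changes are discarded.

Initial committed: {b=15, c=6, d=14, e=6}
Op 1: BEGIN: in_txn=True, pending={}
Op 2: UPDATE d=13 (pending; pending now {d=13})
Op 3: UPDATE e=29 (pending; pending now {d=13, e=29})
Op 4: UPDATE b=30 (pending; pending now {b=30, d=13, e=29})
Op 5: ROLLBACK: discarded pending ['b', 'd', 'e']; in_txn=False
Op 6: BEGIN: in_txn=True, pending={}
Op 7: COMMIT: merged [] into committed; committed now {b=15, c=6, d=14, e=6}
Op 8: BEGIN: in_txn=True, pending={}
Op 9: COMMIT: merged [] into committed; committed now {b=15, c=6, d=14, e=6}
Op 10: BEGIN: in_txn=True, pending={}
Op 11: UPDATE c=16 (pending; pending now {c=16})
Op 12: UPDATE e=27 (pending; pending now {c=16, e=27})
ROLLBACK at op 5 discards: ['b', 'd', 'e']

Answer: b d e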